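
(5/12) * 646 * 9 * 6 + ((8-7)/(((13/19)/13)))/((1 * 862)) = 12529189/862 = 14535.02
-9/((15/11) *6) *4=-22/5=-4.40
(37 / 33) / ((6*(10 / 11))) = 37 / 180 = 0.21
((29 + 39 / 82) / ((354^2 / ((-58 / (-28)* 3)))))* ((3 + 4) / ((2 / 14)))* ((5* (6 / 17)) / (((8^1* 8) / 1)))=2453255 / 1242243584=0.00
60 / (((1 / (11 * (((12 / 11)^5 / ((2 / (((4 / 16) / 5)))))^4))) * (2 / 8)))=44926874911493849088 / 7644886306051818286375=0.01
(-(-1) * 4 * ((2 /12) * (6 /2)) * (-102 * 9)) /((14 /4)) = -524.57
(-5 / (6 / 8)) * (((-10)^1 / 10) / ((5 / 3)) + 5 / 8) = -1 / 6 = -0.17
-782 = -782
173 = 173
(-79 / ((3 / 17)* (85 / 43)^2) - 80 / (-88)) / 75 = -1594031 / 1051875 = -1.52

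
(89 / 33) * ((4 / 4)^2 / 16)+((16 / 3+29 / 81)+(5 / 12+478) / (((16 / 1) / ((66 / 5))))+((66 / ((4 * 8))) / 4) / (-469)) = 53562402263 / 133721280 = 400.55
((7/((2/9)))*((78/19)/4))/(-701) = -2457/53276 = -0.05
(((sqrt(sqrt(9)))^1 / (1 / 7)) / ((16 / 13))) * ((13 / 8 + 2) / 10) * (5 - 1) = 2639 * sqrt(3) / 320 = 14.28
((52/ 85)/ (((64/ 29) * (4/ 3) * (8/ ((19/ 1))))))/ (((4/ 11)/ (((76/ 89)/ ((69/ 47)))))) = 70362149/ 89085440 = 0.79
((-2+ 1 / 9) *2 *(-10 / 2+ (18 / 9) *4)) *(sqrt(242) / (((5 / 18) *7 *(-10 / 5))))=1122 *sqrt(2) / 35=45.34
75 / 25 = 3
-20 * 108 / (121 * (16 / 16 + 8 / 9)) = -19440 / 2057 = -9.45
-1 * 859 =-859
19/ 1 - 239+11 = -209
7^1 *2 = 14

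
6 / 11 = 0.55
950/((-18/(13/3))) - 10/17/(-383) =-40205155/175797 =-228.70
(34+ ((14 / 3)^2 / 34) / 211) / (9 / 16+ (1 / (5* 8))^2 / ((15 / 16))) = 2195440000 / 36361419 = 60.38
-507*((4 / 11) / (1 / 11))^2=-8112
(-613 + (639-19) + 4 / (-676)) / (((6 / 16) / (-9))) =-28368 / 169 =-167.86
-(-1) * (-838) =-838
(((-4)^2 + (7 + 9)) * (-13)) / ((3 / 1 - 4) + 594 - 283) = -208 / 155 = -1.34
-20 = -20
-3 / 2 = -1.50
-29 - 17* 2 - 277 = -340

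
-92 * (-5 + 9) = -368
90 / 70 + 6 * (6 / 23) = 2.85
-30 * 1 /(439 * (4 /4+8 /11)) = -330 /8341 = -0.04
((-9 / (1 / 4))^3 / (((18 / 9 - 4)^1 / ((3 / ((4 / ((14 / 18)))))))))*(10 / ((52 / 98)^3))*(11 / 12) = 3668884065 / 4394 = 834975.89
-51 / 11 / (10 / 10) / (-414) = 17 / 1518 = 0.01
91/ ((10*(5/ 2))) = 91/ 25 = 3.64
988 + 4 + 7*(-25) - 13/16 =13059/16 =816.19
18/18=1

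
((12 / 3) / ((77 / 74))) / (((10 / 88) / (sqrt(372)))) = 652.46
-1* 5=-5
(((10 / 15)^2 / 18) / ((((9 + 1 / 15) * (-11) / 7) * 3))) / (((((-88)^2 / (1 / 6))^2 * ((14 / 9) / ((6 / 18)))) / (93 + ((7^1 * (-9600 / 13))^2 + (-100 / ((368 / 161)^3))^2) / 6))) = -23676563766647885 / 92718503914719619842048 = -0.00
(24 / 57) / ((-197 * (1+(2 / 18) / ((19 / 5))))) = -9 / 4334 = -0.00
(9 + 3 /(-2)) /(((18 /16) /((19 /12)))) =10.56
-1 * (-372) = 372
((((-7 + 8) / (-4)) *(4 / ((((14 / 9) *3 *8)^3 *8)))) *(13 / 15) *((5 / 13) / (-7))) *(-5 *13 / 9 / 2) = -65 / 157351936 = -0.00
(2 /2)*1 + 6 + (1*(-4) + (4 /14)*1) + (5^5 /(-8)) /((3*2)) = -20771 /336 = -61.82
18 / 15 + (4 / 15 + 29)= 457 / 15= 30.47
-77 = -77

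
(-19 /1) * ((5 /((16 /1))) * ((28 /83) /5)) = -133 /332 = -0.40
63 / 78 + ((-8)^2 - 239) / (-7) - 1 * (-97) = 122.81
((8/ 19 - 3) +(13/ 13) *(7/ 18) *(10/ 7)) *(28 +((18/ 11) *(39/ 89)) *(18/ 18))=-9727444/ 167409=-58.11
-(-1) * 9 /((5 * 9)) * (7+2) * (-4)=-36 /5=-7.20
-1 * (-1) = 1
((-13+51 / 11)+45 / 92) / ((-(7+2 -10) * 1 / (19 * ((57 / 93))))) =-2876809 / 31372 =-91.70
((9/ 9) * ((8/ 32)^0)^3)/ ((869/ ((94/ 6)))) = 47/ 2607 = 0.02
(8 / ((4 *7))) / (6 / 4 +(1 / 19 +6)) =76 / 2009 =0.04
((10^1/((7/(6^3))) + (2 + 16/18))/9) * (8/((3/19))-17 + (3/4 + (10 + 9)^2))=46553195/3402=13684.07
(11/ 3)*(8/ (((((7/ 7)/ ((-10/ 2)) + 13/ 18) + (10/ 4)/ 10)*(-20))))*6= -1584/ 139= -11.40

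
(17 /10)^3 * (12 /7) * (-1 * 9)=-132651 /1750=-75.80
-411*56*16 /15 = -24550.40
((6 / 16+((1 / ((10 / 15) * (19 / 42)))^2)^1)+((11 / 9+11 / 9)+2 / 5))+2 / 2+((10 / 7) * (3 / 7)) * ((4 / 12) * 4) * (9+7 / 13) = 1904077363 / 82784520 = 23.00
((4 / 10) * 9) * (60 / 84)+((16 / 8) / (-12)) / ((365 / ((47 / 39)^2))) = 59942357 / 23316930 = 2.57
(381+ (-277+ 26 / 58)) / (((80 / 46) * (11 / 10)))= 69667 / 1276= 54.60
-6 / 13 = -0.46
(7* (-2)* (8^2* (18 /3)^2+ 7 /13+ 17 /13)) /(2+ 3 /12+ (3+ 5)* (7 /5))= -8393280 /3497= -2400.14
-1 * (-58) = 58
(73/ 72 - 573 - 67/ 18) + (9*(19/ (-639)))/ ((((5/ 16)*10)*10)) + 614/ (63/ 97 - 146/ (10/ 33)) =-1593310214069/ 2761403000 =-576.99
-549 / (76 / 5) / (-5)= 549 / 76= 7.22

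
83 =83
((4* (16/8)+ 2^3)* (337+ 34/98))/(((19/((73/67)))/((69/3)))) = 23371680/3283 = 7119.00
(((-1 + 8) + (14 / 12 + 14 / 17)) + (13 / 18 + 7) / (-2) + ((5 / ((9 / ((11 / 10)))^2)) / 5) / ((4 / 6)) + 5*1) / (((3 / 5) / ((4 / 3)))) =931907 / 41310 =22.56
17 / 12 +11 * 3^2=1205 / 12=100.42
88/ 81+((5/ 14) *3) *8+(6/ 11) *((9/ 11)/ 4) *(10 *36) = 3418216/ 68607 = 49.82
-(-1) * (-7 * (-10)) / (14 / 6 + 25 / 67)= 7035 / 272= 25.86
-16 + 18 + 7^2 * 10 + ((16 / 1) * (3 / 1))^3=111084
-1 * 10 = -10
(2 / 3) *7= 14 / 3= 4.67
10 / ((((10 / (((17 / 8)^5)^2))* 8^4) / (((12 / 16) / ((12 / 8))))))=2015993900449 / 8796093022208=0.23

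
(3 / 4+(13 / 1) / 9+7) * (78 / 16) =44.82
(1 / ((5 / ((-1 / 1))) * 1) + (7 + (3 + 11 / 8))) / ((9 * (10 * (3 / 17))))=2533 / 3600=0.70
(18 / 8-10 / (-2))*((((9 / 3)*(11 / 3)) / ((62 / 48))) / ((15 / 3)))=1914 / 155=12.35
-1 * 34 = -34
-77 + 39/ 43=-3272/ 43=-76.09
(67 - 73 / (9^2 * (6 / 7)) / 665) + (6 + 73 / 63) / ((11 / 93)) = 41213909 / 323190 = 127.52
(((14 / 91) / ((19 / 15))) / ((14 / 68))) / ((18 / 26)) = 340 / 399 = 0.85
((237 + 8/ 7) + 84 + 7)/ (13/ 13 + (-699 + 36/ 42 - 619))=-768/ 3071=-0.25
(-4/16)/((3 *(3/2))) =-0.06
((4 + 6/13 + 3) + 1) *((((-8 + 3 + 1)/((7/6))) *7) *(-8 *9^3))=15396480/13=1184344.62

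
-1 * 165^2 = -27225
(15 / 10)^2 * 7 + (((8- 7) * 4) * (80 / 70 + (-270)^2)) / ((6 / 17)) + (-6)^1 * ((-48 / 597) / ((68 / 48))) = 234791159581 / 284172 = 826229.04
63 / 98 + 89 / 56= 125 / 56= 2.23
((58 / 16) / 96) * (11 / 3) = 319 / 2304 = 0.14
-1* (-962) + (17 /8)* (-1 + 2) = 7713 /8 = 964.12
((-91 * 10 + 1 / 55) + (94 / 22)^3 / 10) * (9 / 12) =-7204821 / 10648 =-676.64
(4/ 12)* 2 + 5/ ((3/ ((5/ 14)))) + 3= 179/ 42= 4.26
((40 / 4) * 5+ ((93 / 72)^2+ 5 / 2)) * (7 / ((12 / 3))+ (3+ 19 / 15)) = 11263561 / 34560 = 325.91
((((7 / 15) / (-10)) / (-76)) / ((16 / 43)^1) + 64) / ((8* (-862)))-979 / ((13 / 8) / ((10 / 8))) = -12314311376713 / 16351795200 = -753.09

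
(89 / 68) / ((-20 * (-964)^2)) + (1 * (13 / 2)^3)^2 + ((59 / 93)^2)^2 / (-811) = 5782634771171632747991321 / 76673559350588348160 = 75418.89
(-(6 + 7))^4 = 28561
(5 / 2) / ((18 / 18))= 5 / 2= 2.50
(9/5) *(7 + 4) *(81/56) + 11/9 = 75251/2520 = 29.86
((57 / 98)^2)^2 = 10556001 / 92236816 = 0.11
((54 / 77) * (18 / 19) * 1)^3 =918330048 / 3131359847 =0.29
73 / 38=1.92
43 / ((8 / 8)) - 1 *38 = 5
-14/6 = -7/3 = -2.33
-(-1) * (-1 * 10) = -10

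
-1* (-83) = 83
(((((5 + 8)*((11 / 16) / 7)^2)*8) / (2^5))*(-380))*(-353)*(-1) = -52750555 / 12544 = -4205.24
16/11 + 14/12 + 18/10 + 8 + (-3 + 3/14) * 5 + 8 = 6.49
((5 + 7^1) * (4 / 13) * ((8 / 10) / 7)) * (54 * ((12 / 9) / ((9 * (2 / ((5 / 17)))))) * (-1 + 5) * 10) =30720 / 1547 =19.86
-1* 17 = -17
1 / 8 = 0.12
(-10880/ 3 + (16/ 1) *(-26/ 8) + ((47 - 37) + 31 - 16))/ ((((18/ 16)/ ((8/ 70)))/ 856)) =-317718.21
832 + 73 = 905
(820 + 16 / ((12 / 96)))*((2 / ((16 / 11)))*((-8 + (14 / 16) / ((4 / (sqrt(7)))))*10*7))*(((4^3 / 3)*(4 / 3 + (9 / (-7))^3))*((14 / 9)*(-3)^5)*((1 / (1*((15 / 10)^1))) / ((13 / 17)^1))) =-369868646400 / 91 + 1444799400*sqrt(7) / 13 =-3770446011.57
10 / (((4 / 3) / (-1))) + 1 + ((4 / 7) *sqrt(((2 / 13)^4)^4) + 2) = -51391033375 / 11420230094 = -4.50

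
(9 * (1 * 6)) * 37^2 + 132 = 74058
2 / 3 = 0.67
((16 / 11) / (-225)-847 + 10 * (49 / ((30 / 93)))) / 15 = 1663184 / 37125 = 44.80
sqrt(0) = 0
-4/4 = -1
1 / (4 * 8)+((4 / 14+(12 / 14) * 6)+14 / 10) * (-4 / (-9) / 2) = 15611 / 10080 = 1.55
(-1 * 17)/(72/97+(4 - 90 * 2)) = 97/1000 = 0.10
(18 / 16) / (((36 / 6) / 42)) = 7.88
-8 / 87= -0.09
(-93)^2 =8649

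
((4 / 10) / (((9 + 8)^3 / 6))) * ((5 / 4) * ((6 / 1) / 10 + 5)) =84 / 24565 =0.00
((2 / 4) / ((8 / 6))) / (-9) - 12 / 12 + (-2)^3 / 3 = -89 / 24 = -3.71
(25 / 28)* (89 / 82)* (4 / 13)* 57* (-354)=-6016.62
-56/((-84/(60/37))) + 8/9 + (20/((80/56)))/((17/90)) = 430732/5661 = 76.09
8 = 8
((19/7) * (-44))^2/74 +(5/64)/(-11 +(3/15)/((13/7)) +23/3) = 380151649/1972544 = 192.72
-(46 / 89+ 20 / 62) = -2316 / 2759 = -0.84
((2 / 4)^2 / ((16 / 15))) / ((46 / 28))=0.14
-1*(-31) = 31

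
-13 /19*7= -91 /19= -4.79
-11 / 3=-3.67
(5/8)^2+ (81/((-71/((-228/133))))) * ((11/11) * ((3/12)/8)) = 14369/31808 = 0.45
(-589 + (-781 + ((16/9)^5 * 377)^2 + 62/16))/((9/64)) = 10001134384693458424/31381059609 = 318699703.24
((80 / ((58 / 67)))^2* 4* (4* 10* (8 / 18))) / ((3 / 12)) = 2429243.49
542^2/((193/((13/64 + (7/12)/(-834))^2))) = 19290516057409/309294277632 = 62.37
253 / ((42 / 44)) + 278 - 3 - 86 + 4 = 9619 / 21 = 458.05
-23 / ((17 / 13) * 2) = -299 / 34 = -8.79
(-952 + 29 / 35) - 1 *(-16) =-935.17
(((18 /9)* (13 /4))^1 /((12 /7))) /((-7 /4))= -13 /6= -2.17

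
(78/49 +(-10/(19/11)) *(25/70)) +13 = 11660/931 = 12.52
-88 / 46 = -1.91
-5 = -5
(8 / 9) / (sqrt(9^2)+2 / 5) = 40 / 423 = 0.09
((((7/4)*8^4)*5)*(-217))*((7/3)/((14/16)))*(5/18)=-155545600/27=-5760948.15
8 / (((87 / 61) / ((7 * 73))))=249368 / 87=2866.30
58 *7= 406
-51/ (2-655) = 51/ 653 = 0.08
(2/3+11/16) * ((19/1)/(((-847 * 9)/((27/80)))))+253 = 54858249/216832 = 253.00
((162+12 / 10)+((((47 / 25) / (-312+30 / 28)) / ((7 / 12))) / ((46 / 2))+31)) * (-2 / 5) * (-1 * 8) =621.44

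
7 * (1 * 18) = 126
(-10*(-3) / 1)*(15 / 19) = 450 / 19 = 23.68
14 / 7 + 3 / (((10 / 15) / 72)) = 326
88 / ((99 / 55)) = 440 / 9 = 48.89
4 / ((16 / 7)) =7 / 4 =1.75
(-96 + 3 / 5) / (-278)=477 / 1390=0.34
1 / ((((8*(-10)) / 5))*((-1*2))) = 1 / 32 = 0.03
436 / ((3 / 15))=2180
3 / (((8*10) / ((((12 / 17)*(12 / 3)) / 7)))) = 9 / 595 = 0.02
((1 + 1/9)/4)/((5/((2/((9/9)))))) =1/9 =0.11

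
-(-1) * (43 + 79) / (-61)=-2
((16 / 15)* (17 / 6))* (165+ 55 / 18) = 41140 / 81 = 507.90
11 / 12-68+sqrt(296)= -805 / 12+2 *sqrt(74)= -49.88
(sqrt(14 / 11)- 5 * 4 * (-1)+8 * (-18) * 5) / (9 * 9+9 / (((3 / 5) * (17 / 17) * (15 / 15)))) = -175 / 24+sqrt(154) / 1056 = -7.28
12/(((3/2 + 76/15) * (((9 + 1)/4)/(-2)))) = -288/197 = -1.46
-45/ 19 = -2.37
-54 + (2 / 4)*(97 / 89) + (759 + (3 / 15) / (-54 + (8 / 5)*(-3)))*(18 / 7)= 115895785 / 61054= 1898.25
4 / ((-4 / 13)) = -13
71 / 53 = 1.34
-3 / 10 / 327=-1 / 1090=-0.00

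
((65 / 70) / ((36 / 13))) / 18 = 169 / 9072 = 0.02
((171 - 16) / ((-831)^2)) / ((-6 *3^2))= -155 / 37290294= -0.00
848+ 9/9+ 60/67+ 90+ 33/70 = 940.37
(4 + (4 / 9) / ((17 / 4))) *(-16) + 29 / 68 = -39931 / 612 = -65.25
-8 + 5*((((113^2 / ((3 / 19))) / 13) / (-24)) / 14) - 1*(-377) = 3622321 / 13104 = 276.43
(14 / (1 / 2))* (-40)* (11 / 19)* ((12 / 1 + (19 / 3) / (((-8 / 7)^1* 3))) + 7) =-100100 / 9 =-11122.22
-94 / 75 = -1.25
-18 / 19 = -0.95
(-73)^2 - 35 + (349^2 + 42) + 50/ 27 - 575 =3417224/ 27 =126563.85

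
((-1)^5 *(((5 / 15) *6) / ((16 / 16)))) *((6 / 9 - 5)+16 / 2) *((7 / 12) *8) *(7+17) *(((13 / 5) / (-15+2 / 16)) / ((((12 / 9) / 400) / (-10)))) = -7321600 / 17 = -430682.35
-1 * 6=-6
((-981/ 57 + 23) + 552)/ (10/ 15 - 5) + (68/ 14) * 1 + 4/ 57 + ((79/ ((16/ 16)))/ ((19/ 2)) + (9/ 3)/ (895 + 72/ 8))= -541464167/ 4689048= -115.47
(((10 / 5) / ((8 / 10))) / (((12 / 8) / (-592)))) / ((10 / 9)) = -888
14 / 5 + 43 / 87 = 1433 / 435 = 3.29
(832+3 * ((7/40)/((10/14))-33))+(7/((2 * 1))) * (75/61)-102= 7759667/12200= 636.04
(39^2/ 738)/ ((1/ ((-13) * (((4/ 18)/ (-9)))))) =2197/ 3321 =0.66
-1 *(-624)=624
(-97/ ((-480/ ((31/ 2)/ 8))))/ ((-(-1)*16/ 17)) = 51119/ 122880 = 0.42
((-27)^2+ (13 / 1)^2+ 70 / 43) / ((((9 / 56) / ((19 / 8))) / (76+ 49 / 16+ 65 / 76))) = 38248805 / 36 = 1062466.81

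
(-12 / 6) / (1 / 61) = -122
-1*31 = -31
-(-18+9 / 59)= 1053 / 59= 17.85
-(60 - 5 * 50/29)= -1490/29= -51.38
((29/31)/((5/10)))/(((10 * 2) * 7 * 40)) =29/86800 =0.00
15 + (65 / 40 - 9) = 61 / 8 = 7.62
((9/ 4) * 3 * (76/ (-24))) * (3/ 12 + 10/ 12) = -741/ 32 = -23.16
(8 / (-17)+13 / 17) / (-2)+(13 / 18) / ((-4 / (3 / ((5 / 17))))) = -4057 / 2040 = -1.99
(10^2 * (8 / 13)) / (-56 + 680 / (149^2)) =-1110050 / 1009593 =-1.10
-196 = -196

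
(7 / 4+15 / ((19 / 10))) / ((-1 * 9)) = -733 / 684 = -1.07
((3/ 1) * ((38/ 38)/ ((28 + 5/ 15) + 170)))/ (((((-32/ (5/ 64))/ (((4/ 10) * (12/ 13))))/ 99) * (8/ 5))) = -2673/ 3168256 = -0.00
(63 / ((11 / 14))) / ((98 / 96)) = 864 / 11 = 78.55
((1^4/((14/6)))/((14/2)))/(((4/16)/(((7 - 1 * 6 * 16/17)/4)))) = 69/833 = 0.08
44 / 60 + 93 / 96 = 1.70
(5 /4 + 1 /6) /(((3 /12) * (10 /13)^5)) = 6311981 /300000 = 21.04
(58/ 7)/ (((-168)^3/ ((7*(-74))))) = 0.00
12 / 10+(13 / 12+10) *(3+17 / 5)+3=1127 / 15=75.13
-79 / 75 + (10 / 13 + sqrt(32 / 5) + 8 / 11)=4753 / 10725 + 4 * sqrt(10) / 5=2.97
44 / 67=0.66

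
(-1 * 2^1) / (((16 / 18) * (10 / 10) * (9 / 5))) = -5 / 4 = -1.25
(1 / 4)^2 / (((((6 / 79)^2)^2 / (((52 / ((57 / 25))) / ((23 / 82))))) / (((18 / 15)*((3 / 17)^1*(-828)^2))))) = 7162335644685 / 323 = 22174413760.63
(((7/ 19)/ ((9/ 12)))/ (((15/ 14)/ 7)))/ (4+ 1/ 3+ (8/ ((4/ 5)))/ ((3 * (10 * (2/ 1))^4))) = 0.74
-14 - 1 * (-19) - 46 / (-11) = 101 / 11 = 9.18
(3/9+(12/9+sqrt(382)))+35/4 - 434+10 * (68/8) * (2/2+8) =sqrt(382)+4097/12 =360.96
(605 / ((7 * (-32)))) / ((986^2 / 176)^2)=-73205 / 827019429614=-0.00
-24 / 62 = -12 / 31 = -0.39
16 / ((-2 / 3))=-24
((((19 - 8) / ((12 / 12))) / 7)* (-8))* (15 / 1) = -1320 / 7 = -188.57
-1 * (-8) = 8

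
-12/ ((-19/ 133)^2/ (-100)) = 58800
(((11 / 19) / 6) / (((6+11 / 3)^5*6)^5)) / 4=0.00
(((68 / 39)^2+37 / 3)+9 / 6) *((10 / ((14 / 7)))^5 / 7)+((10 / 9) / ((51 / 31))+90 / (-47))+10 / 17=384453048325 / 51041718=7532.13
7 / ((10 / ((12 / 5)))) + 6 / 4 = 159 / 50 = 3.18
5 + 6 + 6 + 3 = 20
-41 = -41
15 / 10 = 3 / 2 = 1.50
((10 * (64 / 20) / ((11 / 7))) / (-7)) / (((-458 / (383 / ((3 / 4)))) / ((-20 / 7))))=-490240 / 52899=-9.27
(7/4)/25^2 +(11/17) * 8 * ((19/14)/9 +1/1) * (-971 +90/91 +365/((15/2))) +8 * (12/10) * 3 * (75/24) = -3946067428319/730957500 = -5398.49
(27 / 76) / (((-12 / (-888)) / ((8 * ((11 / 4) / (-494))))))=-10989 / 9386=-1.17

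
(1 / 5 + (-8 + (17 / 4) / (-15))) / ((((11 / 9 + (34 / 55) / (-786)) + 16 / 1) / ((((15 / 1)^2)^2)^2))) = -5373497443359375 / 4466896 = -1202960051.76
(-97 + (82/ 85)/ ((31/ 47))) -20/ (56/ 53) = -4222649/ 36890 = -114.47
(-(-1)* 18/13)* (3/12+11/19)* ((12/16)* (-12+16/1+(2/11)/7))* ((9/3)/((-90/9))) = -22599/21736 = -1.04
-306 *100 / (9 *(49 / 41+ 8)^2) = -5715400 / 142129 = -40.21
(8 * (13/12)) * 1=26/3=8.67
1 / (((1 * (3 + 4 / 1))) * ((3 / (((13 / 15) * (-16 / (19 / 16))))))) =-3328 / 5985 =-0.56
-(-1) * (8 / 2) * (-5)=-20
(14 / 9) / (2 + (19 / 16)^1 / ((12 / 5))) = 896 / 1437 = 0.62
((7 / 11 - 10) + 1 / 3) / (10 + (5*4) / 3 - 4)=-149 / 209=-0.71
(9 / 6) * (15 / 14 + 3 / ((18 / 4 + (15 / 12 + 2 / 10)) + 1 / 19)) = 150525 / 63868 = 2.36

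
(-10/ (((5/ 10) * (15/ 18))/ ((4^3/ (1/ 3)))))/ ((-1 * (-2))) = -2304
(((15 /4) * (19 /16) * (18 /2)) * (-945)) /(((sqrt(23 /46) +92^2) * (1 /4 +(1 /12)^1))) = -13.42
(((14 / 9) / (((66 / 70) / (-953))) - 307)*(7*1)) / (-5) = 3907043 / 1485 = 2631.01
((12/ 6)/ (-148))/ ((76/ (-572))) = 143/ 1406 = 0.10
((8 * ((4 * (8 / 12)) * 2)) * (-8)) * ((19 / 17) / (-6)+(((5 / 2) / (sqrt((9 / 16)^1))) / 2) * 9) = -773632 / 153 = -5056.42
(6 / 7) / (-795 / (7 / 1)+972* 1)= 2 / 2003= 0.00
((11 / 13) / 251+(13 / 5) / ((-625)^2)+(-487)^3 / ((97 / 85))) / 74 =-62568093540031041607 / 45745730468750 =-1367736.24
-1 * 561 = -561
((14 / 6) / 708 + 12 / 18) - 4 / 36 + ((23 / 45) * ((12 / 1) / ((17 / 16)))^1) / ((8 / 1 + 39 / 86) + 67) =248111597 / 390508020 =0.64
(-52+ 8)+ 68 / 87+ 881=837.78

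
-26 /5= -5.20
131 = 131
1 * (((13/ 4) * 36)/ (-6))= -39/ 2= -19.50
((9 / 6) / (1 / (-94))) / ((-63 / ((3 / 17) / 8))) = 47 / 952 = 0.05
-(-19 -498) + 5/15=1552/3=517.33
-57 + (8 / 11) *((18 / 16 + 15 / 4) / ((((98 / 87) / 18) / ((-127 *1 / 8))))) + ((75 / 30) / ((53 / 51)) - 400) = -309435719 / 228536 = -1353.99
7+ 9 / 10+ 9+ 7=239 / 10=23.90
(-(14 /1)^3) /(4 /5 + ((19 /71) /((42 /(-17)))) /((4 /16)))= -10228260 /1367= -7482.27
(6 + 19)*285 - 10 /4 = 14245 /2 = 7122.50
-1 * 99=-99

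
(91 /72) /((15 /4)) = 91 /270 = 0.34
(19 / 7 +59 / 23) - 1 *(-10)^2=-15250 / 161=-94.72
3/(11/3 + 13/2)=18/61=0.30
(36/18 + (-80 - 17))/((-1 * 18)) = 95/18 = 5.28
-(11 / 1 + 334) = -345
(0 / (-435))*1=0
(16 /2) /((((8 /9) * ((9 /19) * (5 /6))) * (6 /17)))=323 /5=64.60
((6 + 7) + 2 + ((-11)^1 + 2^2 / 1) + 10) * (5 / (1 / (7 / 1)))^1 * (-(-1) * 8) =5040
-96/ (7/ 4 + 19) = -384/ 83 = -4.63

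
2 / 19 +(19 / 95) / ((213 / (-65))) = 179 / 4047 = 0.04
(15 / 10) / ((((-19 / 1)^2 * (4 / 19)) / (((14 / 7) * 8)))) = 6 / 19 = 0.32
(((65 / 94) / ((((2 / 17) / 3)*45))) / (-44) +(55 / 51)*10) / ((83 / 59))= 89401579 / 11671792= 7.66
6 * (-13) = -78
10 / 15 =2 / 3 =0.67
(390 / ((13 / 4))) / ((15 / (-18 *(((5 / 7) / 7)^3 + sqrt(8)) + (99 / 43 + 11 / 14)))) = 124202852 / 5058907 - 288 *sqrt(2) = -382.74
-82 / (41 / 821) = -1642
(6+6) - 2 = 10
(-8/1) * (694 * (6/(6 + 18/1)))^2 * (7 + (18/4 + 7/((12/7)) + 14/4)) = -27573661/6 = -4595610.17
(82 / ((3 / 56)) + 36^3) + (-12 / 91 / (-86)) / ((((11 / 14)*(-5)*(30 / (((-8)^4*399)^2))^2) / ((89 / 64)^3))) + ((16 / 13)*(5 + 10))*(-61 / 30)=-19184985381001319178282856 / 2305875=-8320045701090180160.80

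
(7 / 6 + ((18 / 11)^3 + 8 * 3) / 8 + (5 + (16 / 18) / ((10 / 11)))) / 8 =1280813 / 958320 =1.34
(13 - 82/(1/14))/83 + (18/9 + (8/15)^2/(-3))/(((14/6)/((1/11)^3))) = -2379222137/173994975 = -13.67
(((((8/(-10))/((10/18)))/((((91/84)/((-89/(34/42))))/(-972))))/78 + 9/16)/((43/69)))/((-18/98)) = 785952936699/49415600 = 15904.96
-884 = -884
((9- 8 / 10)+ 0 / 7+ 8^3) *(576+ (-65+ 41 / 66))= 29275989 / 110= 266145.35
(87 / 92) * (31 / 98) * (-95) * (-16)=512430 / 1127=454.69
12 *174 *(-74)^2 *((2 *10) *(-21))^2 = 2016937843200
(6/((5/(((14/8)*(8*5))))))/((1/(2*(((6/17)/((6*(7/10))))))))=240/17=14.12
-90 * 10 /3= -300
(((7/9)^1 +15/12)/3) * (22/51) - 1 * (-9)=25589/2754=9.29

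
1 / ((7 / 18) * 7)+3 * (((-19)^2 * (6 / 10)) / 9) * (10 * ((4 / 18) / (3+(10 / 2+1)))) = 72214 / 3969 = 18.19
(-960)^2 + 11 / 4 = 3686411 / 4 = 921602.75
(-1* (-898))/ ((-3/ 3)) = -898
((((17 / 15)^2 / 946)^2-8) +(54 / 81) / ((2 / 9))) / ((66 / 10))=-226525528979 / 299013808500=-0.76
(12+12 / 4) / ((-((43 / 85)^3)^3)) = -6912.66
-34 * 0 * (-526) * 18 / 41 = 0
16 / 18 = 8 / 9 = 0.89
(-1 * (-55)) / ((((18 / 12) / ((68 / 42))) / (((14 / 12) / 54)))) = 935 / 729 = 1.28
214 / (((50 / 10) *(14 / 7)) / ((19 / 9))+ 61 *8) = 2033 / 4681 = 0.43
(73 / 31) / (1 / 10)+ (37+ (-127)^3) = -63497996 / 31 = -2048322.45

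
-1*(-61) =61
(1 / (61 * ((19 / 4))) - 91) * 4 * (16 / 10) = -674976 / 1159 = -582.38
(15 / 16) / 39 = 5 / 208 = 0.02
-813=-813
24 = 24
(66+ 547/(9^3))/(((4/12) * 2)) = 48661/486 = 100.13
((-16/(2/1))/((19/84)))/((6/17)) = -1904/19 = -100.21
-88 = -88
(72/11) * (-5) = -360/11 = -32.73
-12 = -12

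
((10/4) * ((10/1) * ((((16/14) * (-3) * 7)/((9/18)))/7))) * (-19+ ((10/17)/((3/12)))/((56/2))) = 2701200/833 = 3242.74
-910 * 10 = -9100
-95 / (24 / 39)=-1235 / 8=-154.38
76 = 76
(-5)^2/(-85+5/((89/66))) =-445/1447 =-0.31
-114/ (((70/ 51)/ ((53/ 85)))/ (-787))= 7132581/ 175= 40757.61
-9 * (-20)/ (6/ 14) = 420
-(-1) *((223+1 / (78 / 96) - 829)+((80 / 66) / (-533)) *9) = -3545882 / 5863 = -604.79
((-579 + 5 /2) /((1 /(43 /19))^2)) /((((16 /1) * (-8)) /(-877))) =-1869673669 /92416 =-20231.06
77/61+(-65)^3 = -274623.74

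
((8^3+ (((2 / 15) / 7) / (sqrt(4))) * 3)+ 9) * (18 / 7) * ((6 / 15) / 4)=164124 / 1225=133.98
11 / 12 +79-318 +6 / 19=-54211 / 228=-237.77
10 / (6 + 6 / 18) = 1.58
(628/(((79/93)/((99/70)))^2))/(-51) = -4436236431/129968825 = -34.13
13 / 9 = 1.44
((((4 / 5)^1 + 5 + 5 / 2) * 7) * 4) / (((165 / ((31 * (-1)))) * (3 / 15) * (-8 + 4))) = 18011 / 330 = 54.58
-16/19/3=-16/57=-0.28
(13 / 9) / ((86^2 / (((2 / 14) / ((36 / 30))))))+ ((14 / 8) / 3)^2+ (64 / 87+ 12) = 13.08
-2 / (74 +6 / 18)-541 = -541.03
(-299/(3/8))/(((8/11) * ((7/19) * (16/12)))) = -62491/28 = -2231.82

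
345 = 345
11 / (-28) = -11 / 28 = -0.39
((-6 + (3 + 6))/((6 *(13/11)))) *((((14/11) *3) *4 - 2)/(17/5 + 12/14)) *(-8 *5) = -102200/1937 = -52.76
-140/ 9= -15.56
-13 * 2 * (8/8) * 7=-182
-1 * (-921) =921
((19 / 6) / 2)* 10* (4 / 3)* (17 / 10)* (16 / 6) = 2584 / 27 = 95.70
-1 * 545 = -545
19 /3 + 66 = 217 /3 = 72.33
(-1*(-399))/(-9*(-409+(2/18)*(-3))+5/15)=171/1579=0.11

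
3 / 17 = 0.18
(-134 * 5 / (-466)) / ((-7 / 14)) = -670 / 233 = -2.88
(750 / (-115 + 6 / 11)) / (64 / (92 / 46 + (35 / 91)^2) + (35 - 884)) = 2994750 / 374390089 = 0.01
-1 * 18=-18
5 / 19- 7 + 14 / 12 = -635 / 114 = -5.57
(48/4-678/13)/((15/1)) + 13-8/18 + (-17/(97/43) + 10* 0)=132928/56745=2.34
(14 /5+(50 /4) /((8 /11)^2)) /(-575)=-16917 /368000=-0.05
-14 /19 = -0.74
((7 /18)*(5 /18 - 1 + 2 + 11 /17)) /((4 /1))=4123 /22032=0.19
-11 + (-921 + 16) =-916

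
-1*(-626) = 626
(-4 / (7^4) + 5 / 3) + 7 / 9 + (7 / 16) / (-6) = 1638731 / 691488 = 2.37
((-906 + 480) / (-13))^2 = 181476 / 169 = 1073.82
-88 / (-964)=22 / 241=0.09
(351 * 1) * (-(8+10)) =-6318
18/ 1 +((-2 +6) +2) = 24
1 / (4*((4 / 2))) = 1 / 8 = 0.12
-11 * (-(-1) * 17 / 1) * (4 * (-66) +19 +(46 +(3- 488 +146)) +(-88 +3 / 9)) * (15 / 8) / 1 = 1754995 / 8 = 219374.38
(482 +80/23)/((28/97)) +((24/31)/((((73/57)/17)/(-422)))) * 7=-20895298215/728686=-28675.31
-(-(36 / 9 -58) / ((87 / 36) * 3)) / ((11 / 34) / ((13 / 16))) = -5967 / 319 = -18.71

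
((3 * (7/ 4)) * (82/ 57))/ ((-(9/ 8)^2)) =-9184/ 1539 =-5.97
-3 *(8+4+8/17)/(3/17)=-212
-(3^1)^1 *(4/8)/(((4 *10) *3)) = -1/80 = -0.01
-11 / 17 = -0.65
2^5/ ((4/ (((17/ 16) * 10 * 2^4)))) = 1360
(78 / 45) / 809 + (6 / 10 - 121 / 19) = -1329502 / 230565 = -5.77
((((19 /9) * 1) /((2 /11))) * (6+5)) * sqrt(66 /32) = 2299 * sqrt(33) /72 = 183.43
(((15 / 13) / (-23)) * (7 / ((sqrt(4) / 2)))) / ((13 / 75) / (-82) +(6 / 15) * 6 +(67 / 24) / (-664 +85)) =-1495557000 / 10191527723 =-0.15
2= 2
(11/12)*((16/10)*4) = 88/15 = 5.87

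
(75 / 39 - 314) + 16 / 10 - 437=-48586 / 65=-747.48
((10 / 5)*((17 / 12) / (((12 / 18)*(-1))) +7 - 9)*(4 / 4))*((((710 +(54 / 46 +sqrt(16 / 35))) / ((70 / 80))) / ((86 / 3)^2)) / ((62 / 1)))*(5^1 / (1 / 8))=-48580290 / 9228359 - 2376*sqrt(35) / 2808631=-5.27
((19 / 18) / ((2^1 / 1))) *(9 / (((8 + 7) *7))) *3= 19 / 140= 0.14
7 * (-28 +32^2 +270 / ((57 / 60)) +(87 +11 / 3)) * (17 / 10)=929866 / 57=16313.44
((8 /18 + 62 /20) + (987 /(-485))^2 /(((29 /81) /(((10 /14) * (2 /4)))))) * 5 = 94247701 /2455749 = 38.38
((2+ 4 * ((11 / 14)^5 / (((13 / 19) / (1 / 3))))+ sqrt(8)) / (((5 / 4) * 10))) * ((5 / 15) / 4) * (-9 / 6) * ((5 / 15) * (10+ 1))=-0.20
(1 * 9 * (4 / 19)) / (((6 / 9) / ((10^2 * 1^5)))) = 5400 / 19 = 284.21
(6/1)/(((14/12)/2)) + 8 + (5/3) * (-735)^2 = 6302753/7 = 900393.29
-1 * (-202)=202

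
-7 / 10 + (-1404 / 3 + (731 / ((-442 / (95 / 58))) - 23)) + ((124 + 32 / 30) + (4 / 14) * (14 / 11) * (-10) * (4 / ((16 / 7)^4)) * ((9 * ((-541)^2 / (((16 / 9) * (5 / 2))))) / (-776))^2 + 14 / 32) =-1528019710092406261339 / 4909741910261760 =-311222.00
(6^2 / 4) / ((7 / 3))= 27 / 7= 3.86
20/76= 5/19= 0.26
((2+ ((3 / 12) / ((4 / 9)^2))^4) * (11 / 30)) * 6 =842612683 / 83886080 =10.04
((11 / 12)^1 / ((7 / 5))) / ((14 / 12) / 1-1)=55 / 14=3.93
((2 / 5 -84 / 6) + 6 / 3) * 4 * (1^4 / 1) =-232 / 5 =-46.40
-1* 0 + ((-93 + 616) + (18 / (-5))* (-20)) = 595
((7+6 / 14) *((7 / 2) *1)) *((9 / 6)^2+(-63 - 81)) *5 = -36855 / 2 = -18427.50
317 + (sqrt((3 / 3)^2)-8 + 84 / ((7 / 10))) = 430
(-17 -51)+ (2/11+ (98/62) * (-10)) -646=-729.62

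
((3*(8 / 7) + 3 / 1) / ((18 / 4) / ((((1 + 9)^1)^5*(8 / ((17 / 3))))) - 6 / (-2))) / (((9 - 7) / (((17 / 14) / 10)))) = 3400000 / 26133611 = 0.13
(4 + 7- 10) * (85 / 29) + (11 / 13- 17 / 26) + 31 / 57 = 3.67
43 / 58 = 0.74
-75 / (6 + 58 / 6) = -225 / 47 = -4.79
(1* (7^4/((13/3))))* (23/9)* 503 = 27777169/39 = 712235.10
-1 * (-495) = 495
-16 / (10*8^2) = -1 / 40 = -0.02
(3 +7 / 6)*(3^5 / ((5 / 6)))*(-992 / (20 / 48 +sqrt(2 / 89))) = -6436195200 / 1937 +173560320*sqrt(178) / 1937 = -2127316.32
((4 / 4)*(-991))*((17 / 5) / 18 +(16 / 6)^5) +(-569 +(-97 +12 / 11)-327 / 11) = -3595610869 / 26730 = -134515.93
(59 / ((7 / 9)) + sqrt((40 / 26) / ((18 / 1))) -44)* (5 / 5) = sqrt(130) / 39 + 223 / 7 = 32.15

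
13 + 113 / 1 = 126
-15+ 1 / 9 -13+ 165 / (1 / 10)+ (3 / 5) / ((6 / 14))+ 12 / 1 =73598 / 45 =1635.51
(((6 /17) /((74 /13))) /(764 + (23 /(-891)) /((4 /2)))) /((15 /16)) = 28512 /329360125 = 0.00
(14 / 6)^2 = 49 / 9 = 5.44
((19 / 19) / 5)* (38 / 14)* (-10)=-38 / 7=-5.43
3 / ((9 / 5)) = 5 / 3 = 1.67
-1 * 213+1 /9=-1916 /9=-212.89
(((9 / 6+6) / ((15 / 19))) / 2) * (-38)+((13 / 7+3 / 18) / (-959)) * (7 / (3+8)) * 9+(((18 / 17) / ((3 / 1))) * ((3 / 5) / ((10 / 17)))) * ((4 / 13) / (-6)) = -618935444 / 3428425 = -180.53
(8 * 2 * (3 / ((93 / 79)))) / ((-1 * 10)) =-632 / 155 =-4.08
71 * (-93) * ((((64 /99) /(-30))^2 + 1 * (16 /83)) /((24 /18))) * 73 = -1420694445604 /20337075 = -69857.36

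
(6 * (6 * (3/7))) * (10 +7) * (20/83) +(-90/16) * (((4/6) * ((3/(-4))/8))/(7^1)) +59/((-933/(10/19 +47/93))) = 1106699177267/17514843264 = 63.19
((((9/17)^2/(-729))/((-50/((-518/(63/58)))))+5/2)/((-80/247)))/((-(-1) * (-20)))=721692751/1872720000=0.39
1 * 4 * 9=36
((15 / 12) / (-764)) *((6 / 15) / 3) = -0.00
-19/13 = -1.46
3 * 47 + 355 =496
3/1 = 3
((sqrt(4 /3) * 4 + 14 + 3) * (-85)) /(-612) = 10 * sqrt(3) /27 + 85 /36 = 3.00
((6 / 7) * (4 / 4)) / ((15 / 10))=4 / 7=0.57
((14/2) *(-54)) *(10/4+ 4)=-2457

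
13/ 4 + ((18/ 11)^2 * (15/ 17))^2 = 149484637/ 16924996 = 8.83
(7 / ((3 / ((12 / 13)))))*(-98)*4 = -10976 / 13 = -844.31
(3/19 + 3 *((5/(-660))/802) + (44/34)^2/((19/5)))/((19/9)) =54940815/193766408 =0.28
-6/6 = -1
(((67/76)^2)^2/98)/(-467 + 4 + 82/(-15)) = -302266815/22974729053696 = -0.00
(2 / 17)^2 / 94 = 2 / 13583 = 0.00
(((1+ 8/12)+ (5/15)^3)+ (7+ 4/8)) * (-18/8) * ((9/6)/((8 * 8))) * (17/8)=-8449/8192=-1.03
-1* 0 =0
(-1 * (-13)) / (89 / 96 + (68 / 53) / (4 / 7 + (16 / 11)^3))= 62461984 / 6143903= 10.17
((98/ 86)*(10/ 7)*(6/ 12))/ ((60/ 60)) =35/ 43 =0.81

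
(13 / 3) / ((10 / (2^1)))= 13 / 15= 0.87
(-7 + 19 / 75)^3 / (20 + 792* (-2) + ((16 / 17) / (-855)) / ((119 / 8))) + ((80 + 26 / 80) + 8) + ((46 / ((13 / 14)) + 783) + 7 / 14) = 607668771765015817 / 659391570825000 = 921.56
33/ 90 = 0.37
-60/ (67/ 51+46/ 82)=-6273/ 196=-32.01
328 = 328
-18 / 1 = -18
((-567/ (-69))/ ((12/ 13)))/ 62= 819/ 5704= 0.14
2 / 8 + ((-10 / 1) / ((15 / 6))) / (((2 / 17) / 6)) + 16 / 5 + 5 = -3911 / 20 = -195.55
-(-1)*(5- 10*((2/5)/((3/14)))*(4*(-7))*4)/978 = 6287/2934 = 2.14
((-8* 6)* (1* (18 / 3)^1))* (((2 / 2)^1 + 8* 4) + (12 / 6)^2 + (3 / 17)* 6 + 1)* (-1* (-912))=-10259034.35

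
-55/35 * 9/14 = -99/98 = -1.01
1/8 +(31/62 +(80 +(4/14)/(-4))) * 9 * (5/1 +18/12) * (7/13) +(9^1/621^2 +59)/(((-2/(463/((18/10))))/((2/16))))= 4890290939/3085128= 1585.12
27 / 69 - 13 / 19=-128 / 437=-0.29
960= 960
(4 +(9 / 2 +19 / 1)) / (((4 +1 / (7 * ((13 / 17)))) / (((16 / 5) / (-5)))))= -8008 / 1905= -4.20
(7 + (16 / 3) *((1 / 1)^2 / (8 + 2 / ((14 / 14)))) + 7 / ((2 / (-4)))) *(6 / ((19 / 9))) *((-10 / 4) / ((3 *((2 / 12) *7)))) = 1746 / 133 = 13.13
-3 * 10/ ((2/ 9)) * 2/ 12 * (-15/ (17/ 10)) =3375/ 17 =198.53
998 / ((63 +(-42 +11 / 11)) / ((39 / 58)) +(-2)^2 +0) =19461 / 716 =27.18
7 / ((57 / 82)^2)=47068 / 3249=14.49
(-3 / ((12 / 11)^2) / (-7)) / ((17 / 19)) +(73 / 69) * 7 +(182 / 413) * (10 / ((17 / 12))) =84634799 / 7751184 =10.92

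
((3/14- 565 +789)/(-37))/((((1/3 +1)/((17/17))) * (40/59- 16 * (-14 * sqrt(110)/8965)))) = -4059499429425/515085392192 +5343234051 * sqrt(110)/18395906864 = -4.83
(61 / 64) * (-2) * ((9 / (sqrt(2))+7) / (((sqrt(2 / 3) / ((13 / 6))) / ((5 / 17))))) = -19.88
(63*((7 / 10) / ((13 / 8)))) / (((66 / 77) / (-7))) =-221.63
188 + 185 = 373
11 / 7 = 1.57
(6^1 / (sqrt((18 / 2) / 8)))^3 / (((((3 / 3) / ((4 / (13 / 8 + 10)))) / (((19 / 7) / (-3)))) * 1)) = -77824 * sqrt(2) / 1953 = -56.35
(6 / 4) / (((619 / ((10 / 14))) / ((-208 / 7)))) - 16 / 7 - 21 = -707839 / 30331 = -23.34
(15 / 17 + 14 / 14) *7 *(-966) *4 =-865536 / 17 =-50913.88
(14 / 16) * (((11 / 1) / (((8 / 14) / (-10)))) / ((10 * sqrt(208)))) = -539 * sqrt(13) / 1664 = -1.17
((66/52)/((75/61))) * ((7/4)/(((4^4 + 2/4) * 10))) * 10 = 4697/666900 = 0.01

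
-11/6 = -1.83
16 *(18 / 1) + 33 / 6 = 587 / 2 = 293.50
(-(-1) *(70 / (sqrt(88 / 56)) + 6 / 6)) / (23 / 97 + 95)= 97 / 9238 + 3395 *sqrt(77) / 50809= 0.60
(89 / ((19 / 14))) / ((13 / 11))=13706 / 247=55.49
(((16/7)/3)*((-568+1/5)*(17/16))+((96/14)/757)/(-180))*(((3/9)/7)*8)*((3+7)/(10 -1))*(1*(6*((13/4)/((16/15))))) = -263864575/74186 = -3556.80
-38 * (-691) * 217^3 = 268312462754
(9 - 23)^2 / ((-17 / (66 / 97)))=-12936 / 1649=-7.84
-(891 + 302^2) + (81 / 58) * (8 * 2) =-2670107 / 29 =-92072.66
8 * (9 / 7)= 72 / 7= 10.29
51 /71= 0.72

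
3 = 3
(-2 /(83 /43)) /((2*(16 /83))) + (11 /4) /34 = -709 /272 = -2.61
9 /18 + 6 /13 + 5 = 5.96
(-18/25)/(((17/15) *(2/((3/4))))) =-81/340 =-0.24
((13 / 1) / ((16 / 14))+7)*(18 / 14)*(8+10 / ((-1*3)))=441 / 4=110.25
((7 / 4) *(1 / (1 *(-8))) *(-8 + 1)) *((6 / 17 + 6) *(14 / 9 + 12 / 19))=1617 / 76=21.28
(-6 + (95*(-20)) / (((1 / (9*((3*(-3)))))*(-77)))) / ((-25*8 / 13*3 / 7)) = 334451 / 1100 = 304.05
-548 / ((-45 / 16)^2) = -140288 / 2025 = -69.28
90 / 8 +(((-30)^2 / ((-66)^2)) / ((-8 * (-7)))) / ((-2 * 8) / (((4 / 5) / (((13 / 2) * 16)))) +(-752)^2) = 42949811545 / 3817761024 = 11.25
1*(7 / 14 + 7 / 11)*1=25 / 22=1.14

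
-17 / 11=-1.55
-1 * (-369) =369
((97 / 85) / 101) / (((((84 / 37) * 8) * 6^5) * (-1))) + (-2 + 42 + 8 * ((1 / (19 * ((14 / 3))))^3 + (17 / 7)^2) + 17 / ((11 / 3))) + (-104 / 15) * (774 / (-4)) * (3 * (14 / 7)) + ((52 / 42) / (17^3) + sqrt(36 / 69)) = 2 * sqrt(69) / 23 + 390223492042392773418067 / 47930640802088647680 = 8142.14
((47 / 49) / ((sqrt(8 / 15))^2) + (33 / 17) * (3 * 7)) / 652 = 283641 / 4344928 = 0.07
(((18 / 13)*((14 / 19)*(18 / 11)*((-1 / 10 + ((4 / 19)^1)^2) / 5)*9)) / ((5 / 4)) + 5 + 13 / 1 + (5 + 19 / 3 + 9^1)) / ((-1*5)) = -14050298131 / 1839069375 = -7.64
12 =12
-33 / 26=-1.27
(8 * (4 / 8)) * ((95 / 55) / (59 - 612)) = -76 / 6083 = -0.01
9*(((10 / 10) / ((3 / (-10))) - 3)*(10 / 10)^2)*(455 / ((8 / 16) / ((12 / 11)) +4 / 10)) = -30215.53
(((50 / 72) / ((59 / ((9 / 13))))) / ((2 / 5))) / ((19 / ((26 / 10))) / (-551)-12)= -3625 / 2137688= -0.00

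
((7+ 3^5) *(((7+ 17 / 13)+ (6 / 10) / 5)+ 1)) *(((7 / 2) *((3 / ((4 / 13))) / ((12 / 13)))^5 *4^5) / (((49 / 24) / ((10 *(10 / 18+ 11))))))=1319995059454175 / 21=62856907593055.95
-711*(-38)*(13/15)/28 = 58539/70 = 836.27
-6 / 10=-3 / 5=-0.60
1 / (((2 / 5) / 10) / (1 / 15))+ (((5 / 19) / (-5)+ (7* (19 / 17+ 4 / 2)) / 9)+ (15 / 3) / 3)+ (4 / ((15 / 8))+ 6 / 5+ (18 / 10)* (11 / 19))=10.08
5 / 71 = 0.07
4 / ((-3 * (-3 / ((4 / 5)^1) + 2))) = 16 / 21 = 0.76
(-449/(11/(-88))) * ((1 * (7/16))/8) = 3143/16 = 196.44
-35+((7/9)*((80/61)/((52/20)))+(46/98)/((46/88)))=-11788727/349713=-33.71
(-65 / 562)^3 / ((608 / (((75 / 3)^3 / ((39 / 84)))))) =-2310546875 / 26980657856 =-0.09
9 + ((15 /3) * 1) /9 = 9.56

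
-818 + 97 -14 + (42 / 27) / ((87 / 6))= -191807 / 261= -734.89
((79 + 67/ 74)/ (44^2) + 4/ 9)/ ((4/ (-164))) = -19.91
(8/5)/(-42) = -4/105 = -0.04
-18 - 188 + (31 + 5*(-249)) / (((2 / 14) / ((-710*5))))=30167694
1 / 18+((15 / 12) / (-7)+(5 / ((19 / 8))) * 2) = 19571 / 4788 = 4.09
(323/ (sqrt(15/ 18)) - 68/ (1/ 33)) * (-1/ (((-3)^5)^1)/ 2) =-3.89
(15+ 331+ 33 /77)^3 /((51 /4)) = 57042062500 /17493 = 3260850.77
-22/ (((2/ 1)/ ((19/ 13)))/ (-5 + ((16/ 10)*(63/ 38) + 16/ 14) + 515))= -8260.25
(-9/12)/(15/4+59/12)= -9/104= -0.09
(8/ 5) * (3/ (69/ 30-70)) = -48/ 677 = -0.07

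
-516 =-516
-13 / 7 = -1.86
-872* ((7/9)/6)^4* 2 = -261709/531441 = -0.49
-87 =-87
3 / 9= 1 / 3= 0.33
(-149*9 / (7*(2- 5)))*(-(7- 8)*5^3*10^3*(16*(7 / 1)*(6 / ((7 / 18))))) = 96552000000 / 7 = 13793142857.14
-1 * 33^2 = -1089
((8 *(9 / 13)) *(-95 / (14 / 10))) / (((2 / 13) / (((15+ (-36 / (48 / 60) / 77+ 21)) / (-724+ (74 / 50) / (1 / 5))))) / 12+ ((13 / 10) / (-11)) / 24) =246215376000 / 173174897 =1421.77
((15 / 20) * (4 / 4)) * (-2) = -3 / 2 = -1.50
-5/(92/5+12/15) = -25/96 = -0.26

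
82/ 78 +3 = 158/ 39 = 4.05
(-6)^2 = 36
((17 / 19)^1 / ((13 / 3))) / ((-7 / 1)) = -51 / 1729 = -0.03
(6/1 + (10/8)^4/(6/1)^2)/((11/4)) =55921/25344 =2.21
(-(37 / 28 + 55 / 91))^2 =491401 / 132496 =3.71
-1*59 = -59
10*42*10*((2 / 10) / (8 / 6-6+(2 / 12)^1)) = -560 / 3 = -186.67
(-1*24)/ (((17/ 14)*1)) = -336/ 17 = -19.76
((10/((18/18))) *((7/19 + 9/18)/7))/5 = 33/133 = 0.25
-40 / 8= -5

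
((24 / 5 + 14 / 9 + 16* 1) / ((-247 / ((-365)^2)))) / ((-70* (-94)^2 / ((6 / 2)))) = 2680487 / 45832332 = 0.06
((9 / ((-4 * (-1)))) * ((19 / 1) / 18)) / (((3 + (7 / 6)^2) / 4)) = 342 / 157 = 2.18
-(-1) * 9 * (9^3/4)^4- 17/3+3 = 7625597482939/768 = 9929163389.24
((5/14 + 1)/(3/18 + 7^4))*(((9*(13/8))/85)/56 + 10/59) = 22099071/226579465280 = 0.00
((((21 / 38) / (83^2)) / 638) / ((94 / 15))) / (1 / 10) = 1575 / 7849795052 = 0.00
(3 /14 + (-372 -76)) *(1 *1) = -6269 /14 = -447.79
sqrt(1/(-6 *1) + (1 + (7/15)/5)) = sqrt(834)/30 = 0.96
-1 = -1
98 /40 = 49 /20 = 2.45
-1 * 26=-26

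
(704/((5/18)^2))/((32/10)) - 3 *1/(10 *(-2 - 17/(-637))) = 2389433/838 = 2851.35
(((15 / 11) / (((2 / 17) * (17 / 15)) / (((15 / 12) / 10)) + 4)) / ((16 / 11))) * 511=114975 / 1216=94.55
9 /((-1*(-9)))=1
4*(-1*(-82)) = 328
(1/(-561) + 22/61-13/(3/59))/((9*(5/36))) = -11649184/57035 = -204.25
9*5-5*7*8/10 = 17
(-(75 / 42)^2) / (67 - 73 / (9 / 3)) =-1875 / 25088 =-0.07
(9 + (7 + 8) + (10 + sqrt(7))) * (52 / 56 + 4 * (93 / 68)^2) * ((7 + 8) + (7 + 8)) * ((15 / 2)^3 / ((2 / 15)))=51680784375 * sqrt(7) / 64736 + 51680784375 / 1904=29255455.57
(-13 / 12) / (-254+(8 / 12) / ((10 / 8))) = 65 / 15208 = 0.00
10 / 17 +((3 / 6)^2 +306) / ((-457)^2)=8374785 / 14201732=0.59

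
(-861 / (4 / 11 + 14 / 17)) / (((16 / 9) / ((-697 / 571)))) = 336665637 / 676064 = 497.98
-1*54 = -54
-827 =-827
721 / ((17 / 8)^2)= 46144 / 289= 159.67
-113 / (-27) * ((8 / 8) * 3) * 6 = 226 / 3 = 75.33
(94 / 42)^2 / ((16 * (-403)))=-2209 / 2843568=-0.00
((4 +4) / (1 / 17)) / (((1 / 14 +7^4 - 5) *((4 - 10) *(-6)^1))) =0.00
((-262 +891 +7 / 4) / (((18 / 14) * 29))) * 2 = 203 / 6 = 33.83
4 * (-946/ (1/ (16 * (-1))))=60544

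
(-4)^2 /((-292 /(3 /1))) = -12 /73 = -0.16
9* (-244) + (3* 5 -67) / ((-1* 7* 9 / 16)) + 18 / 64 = -4399945 / 2016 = -2182.51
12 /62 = 6 /31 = 0.19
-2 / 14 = -1 / 7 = -0.14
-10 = -10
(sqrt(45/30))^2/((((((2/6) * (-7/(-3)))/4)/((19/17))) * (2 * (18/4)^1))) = 114/119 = 0.96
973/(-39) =-973/39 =-24.95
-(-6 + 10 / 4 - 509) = 1025 / 2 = 512.50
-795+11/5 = -3964/5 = -792.80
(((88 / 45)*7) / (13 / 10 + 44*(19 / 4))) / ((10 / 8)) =4928 / 94635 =0.05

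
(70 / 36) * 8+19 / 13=1991 / 117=17.02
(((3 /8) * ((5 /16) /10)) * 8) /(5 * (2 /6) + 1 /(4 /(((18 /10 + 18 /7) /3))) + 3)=0.02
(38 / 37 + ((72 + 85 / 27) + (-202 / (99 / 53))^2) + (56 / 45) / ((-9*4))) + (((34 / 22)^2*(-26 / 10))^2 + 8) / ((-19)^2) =1553784243142796 / 132002889975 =11770.84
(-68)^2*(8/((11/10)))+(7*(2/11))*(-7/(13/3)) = 4808666/143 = 33627.03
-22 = -22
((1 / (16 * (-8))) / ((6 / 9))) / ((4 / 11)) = -0.03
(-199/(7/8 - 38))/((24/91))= 18109/891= 20.32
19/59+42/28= 1.82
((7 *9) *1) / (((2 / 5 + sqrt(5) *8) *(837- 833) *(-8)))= 315 / 127936- 1575 *sqrt(5) / 31984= -0.11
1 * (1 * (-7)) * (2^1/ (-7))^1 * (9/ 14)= 9/ 7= 1.29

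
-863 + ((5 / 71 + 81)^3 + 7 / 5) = 951983725492 / 1789555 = 531966.73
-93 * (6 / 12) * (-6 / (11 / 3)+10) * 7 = -29946 / 11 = -2722.36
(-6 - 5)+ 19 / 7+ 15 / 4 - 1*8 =-351 / 28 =-12.54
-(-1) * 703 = 703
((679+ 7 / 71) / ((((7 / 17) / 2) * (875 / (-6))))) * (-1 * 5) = 200736 / 1775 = 113.09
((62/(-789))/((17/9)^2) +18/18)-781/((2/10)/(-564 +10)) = 164431337923/76007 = 2163370.98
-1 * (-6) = 6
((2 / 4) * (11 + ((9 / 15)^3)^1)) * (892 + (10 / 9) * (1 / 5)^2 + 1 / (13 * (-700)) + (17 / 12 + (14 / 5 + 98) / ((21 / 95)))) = 7567.78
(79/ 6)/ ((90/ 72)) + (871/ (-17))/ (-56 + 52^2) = 7099463/ 675240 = 10.51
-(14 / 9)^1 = -14 / 9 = -1.56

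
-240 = -240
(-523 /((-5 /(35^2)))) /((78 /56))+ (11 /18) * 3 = 2391901 /26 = 91996.19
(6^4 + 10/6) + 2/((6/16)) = 1303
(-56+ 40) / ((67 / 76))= -1216 / 67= -18.15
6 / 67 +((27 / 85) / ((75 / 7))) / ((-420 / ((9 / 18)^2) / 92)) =250377 / 2847500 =0.09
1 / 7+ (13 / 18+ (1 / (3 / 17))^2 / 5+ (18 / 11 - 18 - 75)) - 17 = -700459 / 6930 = -101.08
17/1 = 17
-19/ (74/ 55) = -1045/ 74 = -14.12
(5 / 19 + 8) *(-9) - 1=-1432 / 19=-75.37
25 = 25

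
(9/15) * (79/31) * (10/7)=474/217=2.18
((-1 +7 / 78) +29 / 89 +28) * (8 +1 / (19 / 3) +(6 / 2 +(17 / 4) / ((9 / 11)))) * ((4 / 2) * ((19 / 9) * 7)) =14901026105 / 1124604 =13250.02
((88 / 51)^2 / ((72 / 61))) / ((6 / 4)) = 1.68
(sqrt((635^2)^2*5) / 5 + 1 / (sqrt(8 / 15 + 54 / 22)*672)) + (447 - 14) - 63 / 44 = 180759.27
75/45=5/3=1.67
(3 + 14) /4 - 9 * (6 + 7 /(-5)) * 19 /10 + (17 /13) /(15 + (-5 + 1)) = -1062363 /14300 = -74.29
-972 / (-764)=243 / 191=1.27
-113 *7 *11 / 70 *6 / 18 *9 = -3729 / 10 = -372.90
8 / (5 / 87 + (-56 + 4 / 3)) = -696 / 4751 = -0.15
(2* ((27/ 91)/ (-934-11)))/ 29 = -2/ 92365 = -0.00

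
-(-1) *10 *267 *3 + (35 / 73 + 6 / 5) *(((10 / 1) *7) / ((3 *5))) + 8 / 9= 26341516 / 3285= 8018.73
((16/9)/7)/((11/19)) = 304/693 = 0.44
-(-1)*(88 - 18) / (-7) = -10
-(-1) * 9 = 9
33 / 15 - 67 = -324 / 5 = -64.80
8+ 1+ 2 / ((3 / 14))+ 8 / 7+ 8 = 577 / 21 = 27.48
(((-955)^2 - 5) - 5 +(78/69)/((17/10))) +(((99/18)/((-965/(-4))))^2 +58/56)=9298057055146607/10195051300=912016.70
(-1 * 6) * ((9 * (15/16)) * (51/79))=-20655/632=-32.68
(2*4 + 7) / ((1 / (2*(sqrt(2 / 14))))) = 30*sqrt(7) / 7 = 11.34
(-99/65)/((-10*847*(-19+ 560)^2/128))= 576/7324342025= 0.00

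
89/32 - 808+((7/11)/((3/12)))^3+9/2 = -33401749/42592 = -784.23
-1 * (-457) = 457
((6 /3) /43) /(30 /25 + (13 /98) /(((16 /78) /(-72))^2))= 980 /344372079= 0.00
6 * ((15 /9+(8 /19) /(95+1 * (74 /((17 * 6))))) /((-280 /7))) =-232507 /927580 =-0.25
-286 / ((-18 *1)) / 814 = 13 / 666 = 0.02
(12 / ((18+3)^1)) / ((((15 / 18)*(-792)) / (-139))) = 139 / 1155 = 0.12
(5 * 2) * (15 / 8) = 18.75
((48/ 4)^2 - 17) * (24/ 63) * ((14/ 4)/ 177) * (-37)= -18796/ 531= -35.40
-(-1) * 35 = 35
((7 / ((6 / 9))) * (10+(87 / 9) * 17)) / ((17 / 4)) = 7322 / 17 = 430.71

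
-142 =-142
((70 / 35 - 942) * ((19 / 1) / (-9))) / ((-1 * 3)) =-17860 / 27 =-661.48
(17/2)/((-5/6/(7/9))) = -119/15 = -7.93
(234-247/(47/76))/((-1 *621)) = 338/1269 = 0.27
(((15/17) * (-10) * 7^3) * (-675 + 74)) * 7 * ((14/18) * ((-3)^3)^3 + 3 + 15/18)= -3312805620775/17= -194870918869.12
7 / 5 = 1.40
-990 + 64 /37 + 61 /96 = -3508079 /3552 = -987.63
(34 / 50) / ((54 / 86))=731 / 675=1.08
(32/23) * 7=224/23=9.74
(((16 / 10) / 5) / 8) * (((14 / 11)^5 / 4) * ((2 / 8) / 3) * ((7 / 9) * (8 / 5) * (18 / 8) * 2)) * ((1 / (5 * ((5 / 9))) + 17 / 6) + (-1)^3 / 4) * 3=207768134 / 1509853125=0.14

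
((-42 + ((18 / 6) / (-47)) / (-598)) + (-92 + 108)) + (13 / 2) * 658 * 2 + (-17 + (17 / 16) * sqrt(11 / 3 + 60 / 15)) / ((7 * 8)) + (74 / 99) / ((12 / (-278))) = 17 * sqrt(69) / 2688 + 1989126836815 / 233729496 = 8510.43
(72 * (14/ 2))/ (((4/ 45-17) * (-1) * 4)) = 5670/ 761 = 7.45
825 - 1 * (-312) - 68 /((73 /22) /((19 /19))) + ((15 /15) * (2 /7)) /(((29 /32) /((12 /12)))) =16550187 /14819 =1116.82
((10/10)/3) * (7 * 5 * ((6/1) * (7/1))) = 490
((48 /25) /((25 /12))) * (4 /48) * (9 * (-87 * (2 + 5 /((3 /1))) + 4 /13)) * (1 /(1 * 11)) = -1789776 /89375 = -20.03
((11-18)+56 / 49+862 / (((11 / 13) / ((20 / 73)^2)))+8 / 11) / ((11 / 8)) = 234174760 / 4513663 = 51.88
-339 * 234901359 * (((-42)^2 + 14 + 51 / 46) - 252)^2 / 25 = -392953165045827387309 / 52900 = -7428226182340782.37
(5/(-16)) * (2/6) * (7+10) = -85/48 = -1.77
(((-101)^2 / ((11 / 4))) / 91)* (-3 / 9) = -40804 / 3003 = -13.59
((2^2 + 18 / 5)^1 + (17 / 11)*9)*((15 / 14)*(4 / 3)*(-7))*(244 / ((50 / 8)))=-2309216 / 275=-8397.15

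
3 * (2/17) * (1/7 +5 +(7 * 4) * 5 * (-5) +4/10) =-145836/595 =-245.10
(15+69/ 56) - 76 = -3347/ 56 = -59.77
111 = 111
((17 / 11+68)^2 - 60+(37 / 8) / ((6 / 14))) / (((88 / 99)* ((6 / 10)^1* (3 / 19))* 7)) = 1320737405 / 162624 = 8121.42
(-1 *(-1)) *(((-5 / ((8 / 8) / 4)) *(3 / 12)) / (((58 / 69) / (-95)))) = 32775 / 58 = 565.09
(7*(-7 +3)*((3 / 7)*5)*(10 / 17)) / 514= -0.07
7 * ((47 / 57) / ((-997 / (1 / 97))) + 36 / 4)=347281690 / 5512413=63.00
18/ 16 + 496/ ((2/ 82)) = 162697/ 8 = 20337.12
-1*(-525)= 525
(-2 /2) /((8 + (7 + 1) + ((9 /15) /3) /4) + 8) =-20 /481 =-0.04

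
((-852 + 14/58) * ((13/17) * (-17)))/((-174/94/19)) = -286753909/2523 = -113655.93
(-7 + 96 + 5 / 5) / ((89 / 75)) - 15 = 5415 / 89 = 60.84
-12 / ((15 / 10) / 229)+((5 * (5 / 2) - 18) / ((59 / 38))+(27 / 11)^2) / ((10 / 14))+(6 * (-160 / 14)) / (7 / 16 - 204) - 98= -1926.19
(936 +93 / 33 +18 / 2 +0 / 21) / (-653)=-10426 / 7183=-1.45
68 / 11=6.18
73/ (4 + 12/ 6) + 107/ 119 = 9329/ 714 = 13.07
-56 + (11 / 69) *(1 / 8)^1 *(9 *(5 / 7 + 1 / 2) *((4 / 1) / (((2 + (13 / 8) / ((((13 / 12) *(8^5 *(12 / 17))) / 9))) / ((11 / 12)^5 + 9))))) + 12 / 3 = -326910573460 / 6839235081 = -47.80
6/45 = 2/15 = 0.13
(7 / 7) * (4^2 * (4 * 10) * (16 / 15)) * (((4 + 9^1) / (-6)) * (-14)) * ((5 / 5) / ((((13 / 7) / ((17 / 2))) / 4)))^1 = 3411968 / 9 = 379107.56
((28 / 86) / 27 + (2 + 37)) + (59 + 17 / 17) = 114953 / 1161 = 99.01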